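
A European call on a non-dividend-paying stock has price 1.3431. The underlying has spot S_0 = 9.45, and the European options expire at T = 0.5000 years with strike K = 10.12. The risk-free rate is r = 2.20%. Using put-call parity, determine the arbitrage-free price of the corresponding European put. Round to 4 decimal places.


Answer: Put price = 1.9024

Derivation:
Put-call parity: C - P = S_0 * exp(-qT) - K * exp(-rT).
S_0 * exp(-qT) = 9.4500 * 1.00000000 = 9.45000000
K * exp(-rT) = 10.1200 * 0.98906028 = 10.00929002
P = C - S*exp(-qT) + K*exp(-rT)
P = 1.3431 - 9.45000000 + 10.00929002 = 1.9024


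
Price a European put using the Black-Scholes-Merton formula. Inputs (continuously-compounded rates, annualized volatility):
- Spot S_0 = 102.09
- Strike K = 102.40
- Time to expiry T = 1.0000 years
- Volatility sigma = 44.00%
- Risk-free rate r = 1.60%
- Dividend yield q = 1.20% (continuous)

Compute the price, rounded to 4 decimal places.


Answer: Price = 17.5075

Derivation:
d1 = (ln(S/K) + (r - q + 0.5*sigma^2) * T) / (sigma * sqrt(T)) = 0.22220015
d2 = d1 - sigma * sqrt(T) = -0.21779985
exp(-rT) = 0.98412732; exp(-qT) = 0.98807171
P = K * exp(-rT) * N(-d2) - S_0 * exp(-qT) * N(-d1)
N(-d1) = 0.41207904; N(-d2) = 0.58620747
P = 102.4000 * 0.98412732 * 0.58620747 - 102.0900 * 0.98807171 * 0.41207904 = 17.5075


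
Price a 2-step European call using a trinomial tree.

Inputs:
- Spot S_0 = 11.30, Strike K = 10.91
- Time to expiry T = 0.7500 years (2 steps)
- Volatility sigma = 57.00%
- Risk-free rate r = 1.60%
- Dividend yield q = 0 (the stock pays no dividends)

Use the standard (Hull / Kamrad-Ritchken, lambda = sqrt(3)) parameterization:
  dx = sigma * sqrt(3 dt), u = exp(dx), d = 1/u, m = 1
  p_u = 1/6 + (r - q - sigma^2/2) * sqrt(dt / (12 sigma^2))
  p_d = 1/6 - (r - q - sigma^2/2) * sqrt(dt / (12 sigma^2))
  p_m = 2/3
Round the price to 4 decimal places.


Answer: Price = V(0,0) = 2.1439

Derivation:
dt = T/N = 0.375000; dx = sigma*sqrt(3*dt) = 0.604576
u = exp(dx) = 1.830476; d = 1/u = 0.546306
p_u = 0.121247, p_m = 0.666667, p_d = 0.212086
Discount per step: exp(-r*dt) = 0.994018
Stock lattice S(k, j) with j the centered position index:
  k=0: S(0,+0) = 11.3000
  k=1: S(1,-1) = 6.1733; S(1,+0) = 11.3000; S(1,+1) = 20.6844
  k=2: S(2,-2) = 3.3725; S(2,-1) = 6.1733; S(2,+0) = 11.3000; S(2,+1) = 20.6844; S(2,+2) = 37.8623
Terminal payoffs V(N, j) = max(S_T - K, 0):
  V(2,-2) = 0.000000; V(2,-1) = 0.000000; V(2,+0) = 0.390000; V(2,+1) = 9.774384; V(2,+2) = 26.952278
Backward induction: V(k, j) = exp(-r*dt) * [p_u * V(k+1, j+1) + p_m * V(k+1, j) + p_d * V(k+1, j-1)]
  V(1,-1) = exp(-r*dt) * [p_u*0.390000 + p_m*0.000000 + p_d*0.000000] = 0.047004
  V(1,+0) = exp(-r*dt) * [p_u*9.774384 + p_m*0.390000 + p_d*0.000000] = 1.436475
  V(1,+1) = exp(-r*dt) * [p_u*26.952278 + p_m*9.774384 + p_d*0.390000] = 9.807841
  V(0,+0) = exp(-r*dt) * [p_u*9.807841 + p_m*1.436475 + p_d*0.047004] = 2.143892


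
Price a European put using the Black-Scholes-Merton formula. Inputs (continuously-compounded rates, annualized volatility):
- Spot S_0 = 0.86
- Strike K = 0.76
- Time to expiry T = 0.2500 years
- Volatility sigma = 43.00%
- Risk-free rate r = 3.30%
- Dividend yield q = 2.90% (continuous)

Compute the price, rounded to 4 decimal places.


d1 = (ln(S/K) + (r - q + 0.5*sigma^2) * T) / (sigma * sqrt(T)) = 0.68709980
d2 = d1 - sigma * sqrt(T) = 0.47209980
exp(-rT) = 0.99178394; exp(-qT) = 0.99277622
P = K * exp(-rT) * N(-d2) - S_0 * exp(-qT) * N(-d1)
N(-d1) = 0.24600992; N(-d2) = 0.31842778
P = 0.7600 * 0.99178394 * 0.31842778 - 0.8600 * 0.99277622 * 0.24600992 = 0.0300

Answer: Price = 0.0300


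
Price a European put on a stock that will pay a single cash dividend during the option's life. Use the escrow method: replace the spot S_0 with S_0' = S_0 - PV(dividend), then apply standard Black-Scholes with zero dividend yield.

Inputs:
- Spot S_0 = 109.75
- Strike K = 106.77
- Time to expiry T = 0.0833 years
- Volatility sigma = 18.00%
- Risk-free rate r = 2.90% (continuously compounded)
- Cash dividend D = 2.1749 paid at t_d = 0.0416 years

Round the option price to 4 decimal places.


PV(D) = D * exp(-r * t_d) = 2.1749 * 0.99879433 = 2.17227778
S_0' = S_0 - PV(D) = 109.7500 - 2.17227778 = 107.57772222
d1 = (ln(S_0'/K) + (r + sigma^2/2)*T) / (sigma*sqrt(T)) = 0.21754590
d2 = d1 - sigma*sqrt(T) = 0.16559477
exp(-rT) = 0.99758722
N(-d1) = 0.41389147; N(-d2) = 0.43423793
P = K * exp(-rT) * N(-d2) - S_0' * N(-d1) = 106.7700 * 0.99758722 * 0.43423793 - 107.57772222 * 0.41389147 = 1.7262

Answer: Price = 1.7262


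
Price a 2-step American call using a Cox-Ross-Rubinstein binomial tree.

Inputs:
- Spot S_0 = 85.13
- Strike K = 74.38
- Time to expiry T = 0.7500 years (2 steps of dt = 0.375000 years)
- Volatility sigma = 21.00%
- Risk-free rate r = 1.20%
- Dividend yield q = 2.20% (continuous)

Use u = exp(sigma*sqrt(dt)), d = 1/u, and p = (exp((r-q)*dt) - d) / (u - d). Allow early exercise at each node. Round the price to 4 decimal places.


dt = T/N = 0.375000
u = exp(sigma*sqrt(dt)) = 1.137233; d = 1/u = 0.879327
p = (exp((r-q)*dt) - d) / (u - d) = 0.453382
Discount per step: exp(-r*dt) = 0.995510
Stock lattice S(k, i) with i counting down-moves:
  k=0: S(0,0) = 85.1300
  k=1: S(1,0) = 96.8127; S(1,1) = 74.8571
  k=2: S(2,0) = 110.0986; S(2,1) = 85.1300; S(2,2) = 65.8239
Terminal payoffs V(N, i) = max(S_T - K, 0):
  V(2,0) = 35.718555; V(2,1) = 10.750000; V(2,2) = 0.000000
Backward induction: V(k, i) = exp(-r*dt) * [p * V(k+1, i) + (1-p) * V(k+1, i+1)]; then take max(V_cont, immediate exercise) for American.
  V(1,0) = exp(-r*dt) * [p*35.718555 + (1-p)*10.750000] = 21.971193; exercise = 22.432654; V(1,0) = max -> 22.432654
  V(1,1) = exp(-r*dt) * [p*10.750000 + (1-p)*0.000000] = 4.851970; exercise = 0.477124; V(1,1) = max -> 4.851970
  V(0,0) = exp(-r*dt) * [p*22.432654 + (1-p)*4.851970] = 12.765158; exercise = 10.750000; V(0,0) = max -> 12.765158

Answer: Price = V(0,0) = 12.7652


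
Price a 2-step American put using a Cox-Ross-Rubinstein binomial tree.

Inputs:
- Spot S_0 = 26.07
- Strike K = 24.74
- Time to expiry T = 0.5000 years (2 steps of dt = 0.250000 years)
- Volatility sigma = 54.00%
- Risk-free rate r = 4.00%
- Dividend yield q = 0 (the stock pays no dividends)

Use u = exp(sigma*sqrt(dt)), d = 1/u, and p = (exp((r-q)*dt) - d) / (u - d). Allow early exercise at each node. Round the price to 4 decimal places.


dt = T/N = 0.250000
u = exp(sigma*sqrt(dt)) = 1.309964; d = 1/u = 0.763379
p = (exp((r-q)*dt) - d) / (u - d) = 0.451294
Discount per step: exp(-r*dt) = 0.990050
Stock lattice S(k, i) with i counting down-moves:
  k=0: S(0,0) = 26.0700
  k=1: S(1,0) = 34.1508; S(1,1) = 19.9013
  k=2: S(2,0) = 44.7363; S(2,1) = 26.0700; S(2,2) = 15.1922
Terminal payoffs V(N, i) = max(K - S_T, 0):
  V(2,0) = 0.000000; V(2,1) = 0.000000; V(2,2) = 9.547753
Backward induction: V(k, i) = exp(-r*dt) * [p * V(k+1, i) + (1-p) * V(k+1, i+1)]; then take max(V_cont, immediate exercise) for American.
  V(1,0) = exp(-r*dt) * [p*0.000000 + (1-p)*0.000000] = 0.000000; exercise = 0.000000; V(1,0) = max -> 0.000000
  V(1,1) = exp(-r*dt) * [p*0.000000 + (1-p)*9.547753] = 5.186779; exercise = 4.838697; V(1,1) = max -> 5.186779
  V(0,0) = exp(-r*dt) * [p*0.000000 + (1-p)*5.186779] = 2.817697; exercise = 0.000000; V(0,0) = max -> 2.817697

Answer: Price = V(0,0) = 2.8177


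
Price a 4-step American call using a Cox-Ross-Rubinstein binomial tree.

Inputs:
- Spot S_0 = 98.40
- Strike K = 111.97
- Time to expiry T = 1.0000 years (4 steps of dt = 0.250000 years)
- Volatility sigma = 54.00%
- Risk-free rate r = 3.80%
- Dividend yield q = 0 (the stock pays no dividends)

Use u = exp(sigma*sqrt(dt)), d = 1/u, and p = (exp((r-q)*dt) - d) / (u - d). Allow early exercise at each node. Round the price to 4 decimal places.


Answer: Price = V(0,0) = 18.0402

Derivation:
dt = T/N = 0.250000
u = exp(sigma*sqrt(dt)) = 1.309964; d = 1/u = 0.763379
p = (exp((r-q)*dt) - d) / (u - d) = 0.450371
Discount per step: exp(-r*dt) = 0.990545
Stock lattice S(k, i) with i counting down-moves:
  k=0: S(0,0) = 98.4000
  k=1: S(1,0) = 128.9005; S(1,1) = 75.1165
  k=2: S(2,0) = 168.8551; S(2,1) = 98.4000; S(2,2) = 57.3424
  k=3: S(3,0) = 221.1941; S(3,1) = 128.9005; S(3,2) = 75.1165; S(3,3) = 43.7740
  k=4: S(4,0) = 289.7565; S(4,1) = 168.8551; S(4,2) = 98.4000; S(4,3) = 57.3424; S(4,4) = 33.4162
Terminal payoffs V(N, i) = max(S_T - K, 0):
  V(4,0) = 177.786468; V(4,1) = 56.885075; V(4,2) = 0.000000; V(4,3) = 0.000000; V(4,4) = 0.000000
Backward induction: V(k, i) = exp(-r*dt) * [p * V(k+1, i) + (1-p) * V(k+1, i+1)]; then take max(V_cont, immediate exercise) for American.
  V(3,0) = exp(-r*dt) * [p*177.786468 + (1-p)*56.885075] = 110.282824; exercise = 109.224146; V(3,0) = max -> 110.282824
  V(3,1) = exp(-r*dt) * [p*56.885075 + (1-p)*0.000000] = 25.377132; exercise = 16.930502; V(3,1) = max -> 25.377132
  V(3,2) = exp(-r*dt) * [p*0.000000 + (1-p)*0.000000] = 0.000000; exercise = 0.000000; V(3,2) = max -> 0.000000
  V(3,3) = exp(-r*dt) * [p*0.000000 + (1-p)*0.000000] = 0.000000; exercise = 0.000000; V(3,3) = max -> 0.000000
  V(2,0) = exp(-r*dt) * [p*110.282824 + (1-p)*25.377132] = 63.014664; exercise = 56.885075; V(2,0) = max -> 63.014664
  V(2,1) = exp(-r*dt) * [p*25.377132 + (1-p)*0.000000] = 11.321051; exercise = 0.000000; V(2,1) = max -> 11.321051
  V(2,2) = exp(-r*dt) * [p*0.000000 + (1-p)*0.000000] = 0.000000; exercise = 0.000000; V(2,2) = max -> 0.000000
  V(1,0) = exp(-r*dt) * [p*63.014664 + (1-p)*11.321051] = 34.275167; exercise = 16.930502; V(1,0) = max -> 34.275167
  V(1,1) = exp(-r*dt) * [p*11.321051 + (1-p)*0.000000] = 5.050460; exercise = 0.000000; V(1,1) = max -> 5.050460
  V(0,0) = exp(-r*dt) * [p*34.275167 + (1-p)*5.050460] = 18.040209; exercise = 0.000000; V(0,0) = max -> 18.040209


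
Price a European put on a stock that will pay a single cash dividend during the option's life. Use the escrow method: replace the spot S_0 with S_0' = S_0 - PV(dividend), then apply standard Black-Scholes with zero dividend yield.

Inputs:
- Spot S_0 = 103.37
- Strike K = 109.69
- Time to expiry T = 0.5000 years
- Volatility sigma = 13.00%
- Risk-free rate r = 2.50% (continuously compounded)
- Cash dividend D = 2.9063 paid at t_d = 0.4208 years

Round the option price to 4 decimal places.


Answer: Price = 8.9523

Derivation:
PV(D) = D * exp(-r * t_d) = 2.9063 * 0.98953514 = 2.87588598
S_0' = S_0 - PV(D) = 103.3700 - 2.87588598 = 100.49411402
d1 = (ln(S_0'/K) + (r + sigma^2/2)*T) / (sigma*sqrt(T)) = -0.77057284
d2 = d1 - sigma*sqrt(T) = -0.86249672
exp(-rT) = 0.98757780
N(-d1) = 0.77951992; N(-d2) = 0.80579288
P = K * exp(-rT) * N(-d2) - S_0' * N(-d1) = 109.6900 * 0.98757780 * 0.80579288 - 100.49411402 * 0.77951992 = 8.9523


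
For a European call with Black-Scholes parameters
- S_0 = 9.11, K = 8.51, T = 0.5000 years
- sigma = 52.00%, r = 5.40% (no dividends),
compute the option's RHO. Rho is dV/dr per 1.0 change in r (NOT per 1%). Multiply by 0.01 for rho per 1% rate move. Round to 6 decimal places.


d1 = 0.4425693463; d2 = 0.0748738201
phi(d1) = 0.3617245218; exp(-qT) = 1.0000000000; exp(-rT) = 0.9733612415
N(d2) = 0.5298424467
Rho = K*T*exp(-rT)*N(d2) = 8.5100 * 0.5000 * 0.9733612415 * 0.5298424467 = 2.194423

Answer: Rho = 2.194423


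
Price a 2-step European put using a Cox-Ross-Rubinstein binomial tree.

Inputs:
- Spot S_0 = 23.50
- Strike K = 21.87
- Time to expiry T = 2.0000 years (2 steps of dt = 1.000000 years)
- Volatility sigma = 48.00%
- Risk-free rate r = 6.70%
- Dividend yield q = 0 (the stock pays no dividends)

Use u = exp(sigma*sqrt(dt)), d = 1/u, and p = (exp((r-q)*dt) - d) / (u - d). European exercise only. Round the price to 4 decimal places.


Answer: Price = V(0,0) = 3.3840

Derivation:
dt = T/N = 1.000000
u = exp(sigma*sqrt(dt)) = 1.616074; d = 1/u = 0.618783
p = (exp((r-q)*dt) - d) / (u - d) = 0.451736
Discount per step: exp(-r*dt) = 0.935195
Stock lattice S(k, i) with i counting down-moves:
  k=0: S(0,0) = 23.5000
  k=1: S(1,0) = 37.9777; S(1,1) = 14.5414
  k=2: S(2,0) = 61.3749; S(2,1) = 23.5000; S(2,2) = 8.9980
Terminal payoffs V(N, i) = max(K - S_T, 0):
  V(2,0) = 0.000000; V(2,1) = 0.000000; V(2,2) = 12.872017
Backward induction: V(k, i) = exp(-r*dt) * [p * V(k+1, i) + (1-p) * V(k+1, i+1)].
  V(1,0) = exp(-r*dt) * [p*0.000000 + (1-p)*0.000000] = 0.000000
  V(1,1) = exp(-r*dt) * [p*0.000000 + (1-p)*12.872017] = 6.599921
  V(0,0) = exp(-r*dt) * [p*0.000000 + (1-p)*6.599921] = 3.384004


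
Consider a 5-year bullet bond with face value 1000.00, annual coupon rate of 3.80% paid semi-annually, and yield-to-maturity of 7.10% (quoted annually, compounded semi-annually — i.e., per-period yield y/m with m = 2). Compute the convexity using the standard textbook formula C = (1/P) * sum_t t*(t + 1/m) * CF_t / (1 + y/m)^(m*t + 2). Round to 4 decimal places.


Answer: Convexity = 22.6913

Derivation:
Coupon per period c = face * coupon_rate / m = 19.000000
Periods per year m = 2; per-period yield y/m = 0.035500
Number of cashflows N = 10
Cashflows (t years, CF_t, discount factor 1/(1+y/m)^(m*t), PV):
  t = 0.5000: CF_t = 19.000000, DF = 0.965717, PV = 18.348624
  t = 1.0000: CF_t = 19.000000, DF = 0.932609, PV = 17.719579
  t = 1.5000: CF_t = 19.000000, DF = 0.900637, PV = 17.112099
  t = 2.0000: CF_t = 19.000000, DF = 0.869760, PV = 16.525446
  t = 2.5000: CF_t = 19.000000, DF = 0.839942, PV = 15.958905
  t = 3.0000: CF_t = 19.000000, DF = 0.811147, PV = 15.411786
  t = 3.5000: CF_t = 19.000000, DF = 0.783338, PV = 14.883425
  t = 4.0000: CF_t = 19.000000, DF = 0.756483, PV = 14.373177
  t = 4.5000: CF_t = 19.000000, DF = 0.730549, PV = 13.880422
  t = 5.0000: CF_t = 1019.000000, DF = 0.705503, PV = 718.907727
Price P = sum_t PV_t = 863.121190
Convexity numerator sum_t t*(t + 1/m) * CF_t / (1+y/m)^(m*t + 2):
  t = 0.5000: term = 8.556050
  t = 1.0000: term = 24.788169
  t = 1.5000: term = 47.876714
  t = 2.0000: term = 77.058932
  t = 2.5000: term = 111.625686
  t = 3.0000: term = 150.918359
  t = 3.5000: term = 194.325909
  t = 4.0000: term = 241.282083
  t = 4.5000: term = 291.262775
  t = 5.0000: term = 18437.653079
Convexity = (1/P) * sum = 19585.347757 / 863.121190 = 22.691307


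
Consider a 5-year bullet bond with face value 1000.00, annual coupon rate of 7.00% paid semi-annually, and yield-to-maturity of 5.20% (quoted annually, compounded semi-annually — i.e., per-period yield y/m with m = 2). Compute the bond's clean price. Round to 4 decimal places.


Coupon per period c = face * coupon_rate / m = 35.000000
Periods per year m = 2; per-period yield y/m = 0.026000
Number of cashflows N = 10
Cashflows (t years, CF_t, discount factor 1/(1+y/m)^(m*t), PV):
  t = 0.5000: CF_t = 35.000000, DF = 0.974659, PV = 34.113060
  t = 1.0000: CF_t = 35.000000, DF = 0.949960, PV = 33.248597
  t = 1.5000: CF_t = 35.000000, DF = 0.925887, PV = 32.406040
  t = 2.0000: CF_t = 35.000000, DF = 0.902424, PV = 31.584834
  t = 2.5000: CF_t = 35.000000, DF = 0.879555, PV = 30.784439
  t = 3.0000: CF_t = 35.000000, DF = 0.857266, PV = 30.004326
  t = 3.5000: CF_t = 35.000000, DF = 0.835542, PV = 29.243983
  t = 4.0000: CF_t = 35.000000, DF = 0.814369, PV = 28.502907
  t = 4.5000: CF_t = 35.000000, DF = 0.793732, PV = 27.780611
  t = 5.0000: CF_t = 1035.000000, DF = 0.773618, PV = 800.694310
Price P = sum_t PV_t = 1078.363107

Answer: Price = 1078.3631


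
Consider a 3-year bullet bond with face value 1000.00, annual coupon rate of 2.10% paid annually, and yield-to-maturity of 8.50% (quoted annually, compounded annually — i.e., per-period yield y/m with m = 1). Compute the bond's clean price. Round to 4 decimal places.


Answer: Price = 836.5426

Derivation:
Coupon per period c = face * coupon_rate / m = 21.000000
Periods per year m = 1; per-period yield y/m = 0.085000
Number of cashflows N = 3
Cashflows (t years, CF_t, discount factor 1/(1+y/m)^(m*t), PV):
  t = 1.0000: CF_t = 21.000000, DF = 0.921659, PV = 19.354839
  t = 2.0000: CF_t = 21.000000, DF = 0.849455, PV = 17.838561
  t = 3.0000: CF_t = 1021.000000, DF = 0.782908, PV = 799.349168
Price P = sum_t PV_t = 836.542568


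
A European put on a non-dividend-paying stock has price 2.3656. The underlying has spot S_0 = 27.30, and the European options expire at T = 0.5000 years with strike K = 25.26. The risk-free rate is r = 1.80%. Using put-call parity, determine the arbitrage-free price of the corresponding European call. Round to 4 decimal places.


Put-call parity: C - P = S_0 * exp(-qT) - K * exp(-rT).
S_0 * exp(-qT) = 27.3000 * 1.00000000 = 27.30000000
K * exp(-rT) = 25.2600 * 0.99104038 = 25.03367997
C = P + S*exp(-qT) - K*exp(-rT)
C = 2.3656 + 27.30000000 - 25.03367997 = 4.6319

Answer: Call price = 4.6319


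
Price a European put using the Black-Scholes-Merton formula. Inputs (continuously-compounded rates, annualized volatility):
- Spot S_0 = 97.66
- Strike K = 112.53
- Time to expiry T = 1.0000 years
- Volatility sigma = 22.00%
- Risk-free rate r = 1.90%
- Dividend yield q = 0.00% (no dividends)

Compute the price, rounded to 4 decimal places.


Answer: Price = 16.8632

Derivation:
d1 = (ln(S/K) + (r - q + 0.5*sigma^2) * T) / (sigma * sqrt(T)) = -0.44785361
d2 = d1 - sigma * sqrt(T) = -0.66785361
exp(-rT) = 0.98117936; exp(-qT) = 1.00000000
P = K * exp(-rT) * N(-d2) - S_0 * exp(-qT) * N(-d1)
N(-d1) = 0.67287057; N(-d2) = 0.74788648
P = 112.5300 * 0.98117936 * 0.74788648 - 97.6600 * 1.00000000 * 0.67287057 = 16.8632


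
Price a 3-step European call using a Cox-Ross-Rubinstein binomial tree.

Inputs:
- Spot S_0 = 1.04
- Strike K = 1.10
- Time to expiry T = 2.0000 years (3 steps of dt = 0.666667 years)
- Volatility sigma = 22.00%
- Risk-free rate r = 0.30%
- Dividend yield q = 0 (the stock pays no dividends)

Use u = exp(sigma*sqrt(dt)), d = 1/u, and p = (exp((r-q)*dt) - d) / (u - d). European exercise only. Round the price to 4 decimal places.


dt = T/N = 0.666667
u = exp(sigma*sqrt(dt)) = 1.196774; d = 1/u = 0.835580
p = (exp((r-q)*dt) - d) / (u - d) = 0.460756
Discount per step: exp(-r*dt) = 0.998002
Stock lattice S(k, i) with i counting down-moves:
  k=0: S(0,0) = 1.0400
  k=1: S(1,0) = 1.2446; S(1,1) = 0.8690
  k=2: S(2,0) = 1.4896; S(2,1) = 1.0400; S(2,2) = 0.7261
  k=3: S(3,0) = 1.7827; S(3,1) = 1.2446; S(3,2) = 0.8690; S(3,3) = 0.6067
Terminal payoffs V(N, i) = max(S_T - K, 0):
  V(3,0) = 0.682663; V(3,1) = 0.144645; V(3,2) = 0.000000; V(3,3) = 0.000000
Backward induction: V(k, i) = exp(-r*dt) * [p * V(k+1, i) + (1-p) * V(k+1, i+1)].
  V(2,0) = exp(-r*dt) * [p*0.682663 + (1-p)*0.144645] = 0.391755
  V(2,1) = exp(-r*dt) * [p*0.144645 + (1-p)*0.000000] = 0.066513
  V(2,2) = exp(-r*dt) * [p*0.000000 + (1-p)*0.000000] = 0.000000
  V(1,0) = exp(-r*dt) * [p*0.391755 + (1-p)*0.066513] = 0.215938
  V(1,1) = exp(-r*dt) * [p*0.066513 + (1-p)*0.000000] = 0.030585
  V(0,0) = exp(-r*dt) * [p*0.215938 + (1-p)*0.030585] = 0.115756

Answer: Price = V(0,0) = 0.1158


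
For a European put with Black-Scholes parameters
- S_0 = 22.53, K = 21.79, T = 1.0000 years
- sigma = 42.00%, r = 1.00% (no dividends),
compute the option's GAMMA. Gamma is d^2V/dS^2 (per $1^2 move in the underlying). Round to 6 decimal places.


d1 = 0.3133252512; d2 = -0.1066747488
phi(d1) = 0.3798325088; exp(-qT) = 1.0000000000; exp(-rT) = 0.9900498337
Gamma = exp(-qT) * phi(d1) / (S * sigma * sqrt(T)) = 1.0000000000 * 0.3798325088 / (22.5300 * 0.4200 * 1.0000000000) = 0.040140

Answer: Gamma = 0.040140


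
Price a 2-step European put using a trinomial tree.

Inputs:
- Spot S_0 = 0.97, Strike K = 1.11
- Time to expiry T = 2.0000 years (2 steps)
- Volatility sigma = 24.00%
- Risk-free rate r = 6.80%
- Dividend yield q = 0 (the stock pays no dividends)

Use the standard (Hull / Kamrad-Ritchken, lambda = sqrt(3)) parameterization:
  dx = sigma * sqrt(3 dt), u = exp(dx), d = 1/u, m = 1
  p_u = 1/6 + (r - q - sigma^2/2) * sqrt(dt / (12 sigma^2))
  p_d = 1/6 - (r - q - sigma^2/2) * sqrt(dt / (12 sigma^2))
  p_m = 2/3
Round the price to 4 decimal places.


dt = T/N = 1.000000; dx = sigma*sqrt(3*dt) = 0.415692
u = exp(dx) = 1.515419; d = 1/u = 0.659883
p_u = 0.213817, p_m = 0.666667, p_d = 0.119516
Discount per step: exp(-r*dt) = 0.934260
Stock lattice S(k, j) with j the centered position index:
  k=0: S(0,+0) = 0.9700
  k=1: S(1,-1) = 0.6401; S(1,+0) = 0.9700; S(1,+1) = 1.4700
  k=2: S(2,-2) = 0.4224; S(2,-1) = 0.6401; S(2,+0) = 0.9700; S(2,+1) = 1.4700; S(2,+2) = 2.2276
Terminal payoffs V(N, j) = max(K - S_T, 0):
  V(2,-2) = 0.687617; V(2,-1) = 0.469913; V(2,+0) = 0.140000; V(2,+1) = 0.000000; V(2,+2) = 0.000000
Backward induction: V(k, j) = exp(-r*dt) * [p_u * V(k+1, j+1) + p_m * V(k+1, j) + p_d * V(k+1, j-1)]
  V(1,-1) = exp(-r*dt) * [p_u*0.140000 + p_m*0.469913 + p_d*0.687617] = 0.397426
  V(1,+0) = exp(-r*dt) * [p_u*0.000000 + p_m*0.140000 + p_d*0.469913] = 0.139668
  V(1,+1) = exp(-r*dt) * [p_u*0.000000 + p_m*0.000000 + p_d*0.140000] = 0.015632
  V(0,+0) = exp(-r*dt) * [p_u*0.015632 + p_m*0.139668 + p_d*0.397426] = 0.134490

Answer: Price = V(0,0) = 0.1345


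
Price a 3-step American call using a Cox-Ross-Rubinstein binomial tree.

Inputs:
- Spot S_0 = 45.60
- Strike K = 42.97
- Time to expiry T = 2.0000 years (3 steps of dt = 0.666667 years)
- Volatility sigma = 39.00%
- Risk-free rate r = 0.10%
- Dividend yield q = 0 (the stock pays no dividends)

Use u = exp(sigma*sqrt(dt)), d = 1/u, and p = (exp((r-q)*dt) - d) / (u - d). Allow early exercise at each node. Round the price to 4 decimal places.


Answer: Price = V(0,0) = 11.7526

Derivation:
dt = T/N = 0.666667
u = exp(sigma*sqrt(dt)) = 1.374972; d = 1/u = 0.727287
p = (exp((r-q)*dt) - d) / (u - d) = 0.422087
Discount per step: exp(-r*dt) = 0.999334
Stock lattice S(k, i) with i counting down-moves:
  k=0: S(0,0) = 45.6000
  k=1: S(1,0) = 62.6987; S(1,1) = 33.1643
  k=2: S(2,0) = 86.2090; S(2,1) = 45.6000; S(2,2) = 24.1200
  k=3: S(3,0) = 118.5351; S(3,1) = 62.6987; S(3,2) = 33.1643; S(3,3) = 17.5422
Terminal payoffs V(N, i) = max(S_T - K, 0):
  V(3,0) = 75.565052; V(3,1) = 19.728742; V(3,2) = 0.000000; V(3,3) = 0.000000
Backward induction: V(k, i) = exp(-r*dt) * [p * V(k+1, i) + (1-p) * V(k+1, i+1)]; then take max(V_cont, immediate exercise) for American.
  V(2,0) = exp(-r*dt) * [p*75.565052 + (1-p)*19.728742] = 43.267678; exercise = 43.239040; V(2,0) = max -> 43.267678
  V(2,1) = exp(-r*dt) * [p*19.728742 + (1-p)*0.000000] = 8.321699; exercise = 2.630000; V(2,1) = max -> 8.321699
  V(2,2) = exp(-r*dt) * [p*0.000000 + (1-p)*0.000000] = 0.000000; exercise = 0.000000; V(2,2) = max -> 0.000000
  V(1,0) = exp(-r*dt) * [p*43.267678 + (1-p)*8.321699] = 23.056572; exercise = 19.728742; V(1,0) = max -> 23.056572
  V(1,1) = exp(-r*dt) * [p*8.321699 + (1-p)*0.000000] = 3.510142; exercise = 0.000000; V(1,1) = max -> 3.510142
  V(0,0) = exp(-r*dt) * [p*23.056572 + (1-p)*3.510142] = 11.752602; exercise = 2.630000; V(0,0) = max -> 11.752602


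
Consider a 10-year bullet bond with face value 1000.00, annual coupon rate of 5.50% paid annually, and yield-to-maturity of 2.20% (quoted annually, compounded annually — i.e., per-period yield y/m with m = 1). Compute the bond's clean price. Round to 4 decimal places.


Answer: Price = 1293.3473

Derivation:
Coupon per period c = face * coupon_rate / m = 55.000000
Periods per year m = 1; per-period yield y/m = 0.022000
Number of cashflows N = 10
Cashflows (t years, CF_t, discount factor 1/(1+y/m)^(m*t), PV):
  t = 1.0000: CF_t = 55.000000, DF = 0.978474, PV = 53.816047
  t = 2.0000: CF_t = 55.000000, DF = 0.957411, PV = 52.657580
  t = 3.0000: CF_t = 55.000000, DF = 0.936801, PV = 51.524051
  t = 4.0000: CF_t = 55.000000, DF = 0.916635, PV = 50.414923
  t = 5.0000: CF_t = 55.000000, DF = 0.896903, PV = 49.329670
  t = 6.0000: CF_t = 55.000000, DF = 0.877596, PV = 48.267779
  t = 7.0000: CF_t = 55.000000, DF = 0.858704, PV = 47.228746
  t = 8.0000: CF_t = 55.000000, DF = 0.840220, PV = 46.212081
  t = 9.0000: CF_t = 55.000000, DF = 0.822133, PV = 45.217300
  t = 10.0000: CF_t = 1055.000000, DF = 0.804435, PV = 848.679089
Price P = sum_t PV_t = 1293.347266


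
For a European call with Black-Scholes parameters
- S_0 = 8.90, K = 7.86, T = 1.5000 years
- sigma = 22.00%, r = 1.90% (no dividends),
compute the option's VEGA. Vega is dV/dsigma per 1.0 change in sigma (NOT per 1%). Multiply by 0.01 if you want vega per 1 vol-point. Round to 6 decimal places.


Answer: Vega = 3.399623

Derivation:
d1 = 0.7016848040; d2 = 0.4322409323
phi(d1) = 0.3118854471; exp(-qT) = 1.0000000000; exp(-rT) = 0.9719022941
Vega = S * exp(-qT) * phi(d1) * sqrt(T) = 8.9000 * 1.0000000000 * 0.3118854471 * 1.2247448714 = 3.399623


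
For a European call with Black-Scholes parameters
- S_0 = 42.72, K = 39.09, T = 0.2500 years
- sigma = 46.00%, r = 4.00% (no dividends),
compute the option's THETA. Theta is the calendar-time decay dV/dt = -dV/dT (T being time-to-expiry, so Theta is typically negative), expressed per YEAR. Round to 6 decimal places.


d1 = 0.5445674559; d2 = 0.3145674559
phi(d1) = 0.3439649934; exp(-qT) = 1.0000000000; exp(-rT) = 0.9900498337
Theta = -S*exp(-qT)*phi(d1)*sigma/(2*sqrt(T)) - r*K*exp(-rT)*N(d2) + q*S*exp(-qT)*N(d1)
N(d1) = 0.7069744787; N(d2) = 0.6234549540; sqrt(T) = 0.5000000000
Term 1 = -42.7200 * 1.0000000000 * 0.3439649934 * 0.4600 / (2 * 0.5000000000) = -6.7593248783
Term 2 = -0.0400 * 39.0900 * 0.9900498337 * 0.6234549540 = -0.9651344040
Term 3 = 0 (no dividend yield, q = 0)
Theta = -6.7593248783 + (-0.9651344040) + (0.0000000000) = -7.724459

Answer: Theta = -7.724459


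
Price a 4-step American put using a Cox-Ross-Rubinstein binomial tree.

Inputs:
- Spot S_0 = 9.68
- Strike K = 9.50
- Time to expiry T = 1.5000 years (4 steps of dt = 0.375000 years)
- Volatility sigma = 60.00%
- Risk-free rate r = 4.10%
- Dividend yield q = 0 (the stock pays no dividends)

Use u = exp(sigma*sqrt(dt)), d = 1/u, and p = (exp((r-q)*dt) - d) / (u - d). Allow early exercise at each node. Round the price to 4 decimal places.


Answer: Price = V(0,0) = 2.2780

Derivation:
dt = T/N = 0.375000
u = exp(sigma*sqrt(dt)) = 1.444009; d = 1/u = 0.692516
p = (exp((r-q)*dt) - d) / (u - d) = 0.429781
Discount per step: exp(-r*dt) = 0.984743
Stock lattice S(k, i) with i counting down-moves:
  k=0: S(0,0) = 9.6800
  k=1: S(1,0) = 13.9780; S(1,1) = 6.7036
  k=2: S(2,0) = 20.1844; S(2,1) = 9.6800; S(2,2) = 4.6423
  k=3: S(3,0) = 29.1464; S(3,1) = 13.9780; S(3,2) = 6.7036; S(3,3) = 3.2149
  k=4: S(4,0) = 42.0877; S(4,1) = 20.1844; S(4,2) = 9.6800; S(4,3) = 4.6423; S(4,4) = 2.2264
Terminal payoffs V(N, i) = max(K - S_T, 0):
  V(4,0) = 0.000000; V(4,1) = 0.000000; V(4,2) = 0.000000; V(4,3) = 4.857677; V(4,4) = 7.273640
Backward induction: V(k, i) = exp(-r*dt) * [p * V(k+1, i) + (1-p) * V(k+1, i+1)]; then take max(V_cont, immediate exercise) for American.
  V(3,0) = exp(-r*dt) * [p*0.000000 + (1-p)*0.000000] = 0.000000; exercise = 0.000000; V(3,0) = max -> 0.000000
  V(3,1) = exp(-r*dt) * [p*0.000000 + (1-p)*0.000000] = 0.000000; exercise = 0.000000; V(3,1) = max -> 0.000000
  V(3,2) = exp(-r*dt) * [p*0.000000 + (1-p)*4.857677] = 2.727677; exercise = 2.796442; V(3,2) = max -> 2.796442
  V(3,3) = exp(-r*dt) * [p*4.857677 + (1-p)*7.273640] = 6.140170; exercise = 6.285115; V(3,3) = max -> 6.285115
  V(2,0) = exp(-r*dt) * [p*0.000000 + (1-p)*0.000000] = 0.000000; exercise = 0.000000; V(2,0) = max -> 0.000000
  V(2,1) = exp(-r*dt) * [p*0.000000 + (1-p)*2.796442] = 1.570255; exercise = 0.000000; V(2,1) = max -> 1.570255
  V(2,2) = exp(-r*dt) * [p*2.796442 + (1-p)*6.285115] = 4.712731; exercise = 4.857677; V(2,2) = max -> 4.857677
  V(1,0) = exp(-r*dt) * [p*0.000000 + (1-p)*1.570255] = 0.881728; exercise = 0.000000; V(1,0) = max -> 0.881728
  V(1,1) = exp(-r*dt) * [p*1.570255 + (1-p)*4.857677] = 3.392246; exercise = 2.796442; V(1,1) = max -> 3.392246
  V(0,0) = exp(-r*dt) * [p*0.881728 + (1-p)*3.392246] = 2.277978; exercise = 0.000000; V(0,0) = max -> 2.277978


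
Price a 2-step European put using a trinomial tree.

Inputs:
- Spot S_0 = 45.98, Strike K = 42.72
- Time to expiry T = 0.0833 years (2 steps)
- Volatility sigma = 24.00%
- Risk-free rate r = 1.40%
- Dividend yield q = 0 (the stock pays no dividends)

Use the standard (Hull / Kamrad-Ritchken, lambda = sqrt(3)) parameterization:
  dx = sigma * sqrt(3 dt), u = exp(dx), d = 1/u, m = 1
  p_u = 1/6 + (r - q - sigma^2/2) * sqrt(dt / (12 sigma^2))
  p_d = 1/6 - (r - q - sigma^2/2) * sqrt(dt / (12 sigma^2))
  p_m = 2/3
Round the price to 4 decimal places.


Answer: Price = V(0,0) = 0.2223

Derivation:
dt = T/N = 0.041650; dx = sigma*sqrt(3*dt) = 0.084836
u = exp(dx) = 1.088538; d = 1/u = 0.918663
p_u = 0.163034, p_m = 0.666667, p_d = 0.170300
Discount per step: exp(-r*dt) = 0.999417
Stock lattice S(k, j) with j the centered position index:
  k=0: S(0,+0) = 45.9800
  k=1: S(1,-1) = 42.2401; S(1,+0) = 45.9800; S(1,+1) = 50.0510
  k=2: S(2,-2) = 38.8044; S(2,-1) = 42.2401; S(2,+0) = 45.9800; S(2,+1) = 50.0510; S(2,+2) = 54.4824
Terminal payoffs V(N, j) = max(K - S_T, 0):
  V(2,-2) = 3.915554; V(2,-1) = 0.479872; V(2,+0) = 0.000000; V(2,+1) = 0.000000; V(2,+2) = 0.000000
Backward induction: V(k, j) = exp(-r*dt) * [p_u * V(k+1, j+1) + p_m * V(k+1, j) + p_d * V(k+1, j-1)]
  V(1,-1) = exp(-r*dt) * [p_u*0.000000 + p_m*0.479872 + p_d*3.915554] = 0.986157
  V(1,+0) = exp(-r*dt) * [p_u*0.000000 + p_m*0.000000 + p_d*0.479872] = 0.081674
  V(1,+1) = exp(-r*dt) * [p_u*0.000000 + p_m*0.000000 + p_d*0.000000] = 0.000000
  V(0,+0) = exp(-r*dt) * [p_u*0.000000 + p_m*0.081674 + p_d*0.986157] = 0.222262


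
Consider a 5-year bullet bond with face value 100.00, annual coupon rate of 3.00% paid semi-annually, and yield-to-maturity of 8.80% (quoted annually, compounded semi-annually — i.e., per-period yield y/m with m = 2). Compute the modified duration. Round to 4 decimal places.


Coupon per period c = face * coupon_rate / m = 1.500000
Periods per year m = 2; per-period yield y/m = 0.044000
Number of cashflows N = 10
Cashflows (t years, CF_t, discount factor 1/(1+y/m)^(m*t), PV):
  t = 0.5000: CF_t = 1.500000, DF = 0.957854, PV = 1.436782
  t = 1.0000: CF_t = 1.500000, DF = 0.917485, PV = 1.376228
  t = 1.5000: CF_t = 1.500000, DF = 0.878817, PV = 1.318226
  t = 2.0000: CF_t = 1.500000, DF = 0.841779, PV = 1.262668
  t = 2.5000: CF_t = 1.500000, DF = 0.806302, PV = 1.209452
  t = 3.0000: CF_t = 1.500000, DF = 0.772320, PV = 1.158479
  t = 3.5000: CF_t = 1.500000, DF = 0.739770, PV = 1.109654
  t = 4.0000: CF_t = 1.500000, DF = 0.708592, PV = 1.062887
  t = 4.5000: CF_t = 1.500000, DF = 0.678728, PV = 1.018091
  t = 5.0000: CF_t = 101.500000, DF = 0.650122, PV = 65.987406
Price P = sum_t PV_t = 76.939874
First compute Macaulay numerator sum_t t * PV_t:
  t * PV_t at t = 0.5000: 0.718391
  t * PV_t at t = 1.0000: 1.376228
  t * PV_t at t = 1.5000: 1.977338
  t * PV_t at t = 2.0000: 2.525337
  t * PV_t at t = 2.5000: 3.023631
  t * PV_t at t = 3.0000: 3.475438
  t * PV_t at t = 3.5000: 3.883791
  t * PV_t at t = 4.0000: 4.251550
  t * PV_t at t = 4.5000: 4.581411
  t * PV_t at t = 5.0000: 329.937029
Macaulay duration D = 355.750143 / 76.939874 = 4.623742
Modified duration = D / (1 + y/m) = 4.623742 / (1 + 0.044000) = 4.428872

Answer: Modified duration = 4.4289


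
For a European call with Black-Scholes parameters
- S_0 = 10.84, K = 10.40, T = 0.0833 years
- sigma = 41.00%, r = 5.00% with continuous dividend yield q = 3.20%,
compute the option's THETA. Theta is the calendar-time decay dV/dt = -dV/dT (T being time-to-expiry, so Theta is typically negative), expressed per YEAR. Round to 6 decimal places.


Answer: Theta = -2.893632

Derivation:
d1 = 0.4220116061; d2 = 0.3036784747
phi(d1) = 0.3649534634; exp(-qT) = 0.9973379496; exp(-rT) = 0.9958436616
Theta = -S*exp(-qT)*phi(d1)*sigma/(2*sqrt(T)) - r*K*exp(-rT)*N(d2) + q*S*exp(-qT)*N(d1)
N(d1) = 0.6634917270; N(d2) = 0.6193135706; sqrt(T) = 0.2886173938
Term 1 = -10.8400 * 0.9973379496 * 0.3649534634 * 0.4100 / (2 * 0.2886173938) = -2.8024668020
Term 2 = -0.0500 * 10.4000 * 0.9958436616 * 0.6193135706 = -0.3207045368
Term 3 = 0.0320 * 10.8400 * 0.9973379496 * 0.6634917270 = 0.2295393340
Theta = -2.8024668020 + (-0.3207045368) + (0.2295393340) = -2.893632


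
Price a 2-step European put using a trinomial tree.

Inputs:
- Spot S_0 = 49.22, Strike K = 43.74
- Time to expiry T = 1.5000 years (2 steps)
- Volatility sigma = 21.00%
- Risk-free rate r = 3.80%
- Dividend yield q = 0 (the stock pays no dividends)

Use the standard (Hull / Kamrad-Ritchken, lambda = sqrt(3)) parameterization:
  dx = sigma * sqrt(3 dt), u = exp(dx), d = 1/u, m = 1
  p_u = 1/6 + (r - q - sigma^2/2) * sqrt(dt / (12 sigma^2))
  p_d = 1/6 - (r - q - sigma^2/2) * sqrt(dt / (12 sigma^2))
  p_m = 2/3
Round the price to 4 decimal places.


dt = T/N = 0.750000; dx = sigma*sqrt(3*dt) = 0.315000
u = exp(dx) = 1.370259; d = 1/u = 0.729789
p_u = 0.185655, p_m = 0.666667, p_d = 0.147679
Discount per step: exp(-r*dt) = 0.971902
Stock lattice S(k, j) with j the centered position index:
  k=0: S(0,+0) = 49.2200
  k=1: S(1,-1) = 35.9202; S(1,+0) = 49.2200; S(1,+1) = 67.4442
  k=2: S(2,-2) = 26.2142; S(2,-1) = 35.9202; S(2,+0) = 49.2200; S(2,+1) = 67.4442; S(2,+2) = 92.4160
Terminal payoffs V(N, j) = max(K - S_T, 0):
  V(2,-2) = 17.525832; V(2,-1) = 7.819792; V(2,+0) = 0.000000; V(2,+1) = 0.000000; V(2,+2) = 0.000000
Backward induction: V(k, j) = exp(-r*dt) * [p_u * V(k+1, j+1) + p_m * V(k+1, j) + p_d * V(k+1, j-1)]
  V(1,-1) = exp(-r*dt) * [p_u*0.000000 + p_m*7.819792 + p_d*17.525832] = 7.582183
  V(1,+0) = exp(-r*dt) * [p_u*0.000000 + p_m*0.000000 + p_d*7.819792] = 1.122368
  V(1,+1) = exp(-r*dt) * [p_u*0.000000 + p_m*0.000000 + p_d*0.000000] = 0.000000
  V(0,+0) = exp(-r*dt) * [p_u*0.000000 + p_m*1.122368 + p_d*7.582183] = 1.815486

Answer: Price = V(0,0) = 1.8155


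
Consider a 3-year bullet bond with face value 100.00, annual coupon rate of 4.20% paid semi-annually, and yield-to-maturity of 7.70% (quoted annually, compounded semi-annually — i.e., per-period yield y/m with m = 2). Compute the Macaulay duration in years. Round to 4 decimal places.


Answer: Macaulay duration = 2.8410 years

Derivation:
Coupon per period c = face * coupon_rate / m = 2.100000
Periods per year m = 2; per-period yield y/m = 0.038500
Number of cashflows N = 6
Cashflows (t years, CF_t, discount factor 1/(1+y/m)^(m*t), PV):
  t = 0.5000: CF_t = 2.100000, DF = 0.962927, PV = 2.022147
  t = 1.0000: CF_t = 2.100000, DF = 0.927229, PV = 1.947181
  t = 1.5000: CF_t = 2.100000, DF = 0.892854, PV = 1.874994
  t = 2.0000: CF_t = 2.100000, DF = 0.859754, PV = 1.805483
  t = 2.5000: CF_t = 2.100000, DF = 0.827880, PV = 1.738548
  t = 3.0000: CF_t = 102.100000, DF = 0.797188, PV = 81.392940
Price P = sum_t PV_t = 90.781293
Macaulay numerator sum_t t * PV_t:
  t * PV_t at t = 0.5000: 1.011074
  t * PV_t at t = 1.0000: 1.947181
  t * PV_t at t = 1.5000: 2.812490
  t * PV_t at t = 2.0000: 3.610965
  t * PV_t at t = 2.5000: 4.346371
  t * PV_t at t = 3.0000: 244.178821
Macaulay duration D = (sum_t t * PV_t) / P = 257.906902 / 90.781293 = 2.840970


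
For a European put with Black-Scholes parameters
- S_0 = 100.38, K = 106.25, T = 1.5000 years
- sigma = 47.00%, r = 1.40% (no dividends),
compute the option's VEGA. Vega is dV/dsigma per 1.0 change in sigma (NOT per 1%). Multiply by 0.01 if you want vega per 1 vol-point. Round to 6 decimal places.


Answer: Vega = 47.813918

Derivation:
d1 = 0.2255670417; d2 = -0.3500630478
phi(d1) = 0.3889211021; exp(-qT) = 1.0000000000; exp(-rT) = 0.9792189646
Vega = S * exp(-qT) * phi(d1) * sqrt(T) = 100.3800 * 1.0000000000 * 0.3889211021 * 1.2247448714 = 47.813918


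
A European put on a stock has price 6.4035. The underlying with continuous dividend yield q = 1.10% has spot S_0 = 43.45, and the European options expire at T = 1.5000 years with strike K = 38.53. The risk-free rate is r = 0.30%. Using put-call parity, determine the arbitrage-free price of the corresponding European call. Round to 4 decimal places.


Put-call parity: C - P = S_0 * exp(-qT) - K * exp(-rT).
S_0 * exp(-qT) = 43.4500 * 0.98363538 = 42.73895723
K * exp(-rT) = 38.5300 * 0.99551011 = 38.35700453
C = P + S*exp(-qT) - K*exp(-rT)
C = 6.4035 + 42.73895723 - 38.35700453 = 10.7855

Answer: Call price = 10.7855


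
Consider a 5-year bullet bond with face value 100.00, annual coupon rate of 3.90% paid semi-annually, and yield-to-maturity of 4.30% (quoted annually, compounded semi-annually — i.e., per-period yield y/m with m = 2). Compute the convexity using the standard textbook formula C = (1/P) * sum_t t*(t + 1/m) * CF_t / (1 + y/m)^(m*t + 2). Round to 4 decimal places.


Answer: Convexity = 23.4678

Derivation:
Coupon per period c = face * coupon_rate / m = 1.950000
Periods per year m = 2; per-period yield y/m = 0.021500
Number of cashflows N = 10
Cashflows (t years, CF_t, discount factor 1/(1+y/m)^(m*t), PV):
  t = 0.5000: CF_t = 1.950000, DF = 0.978953, PV = 1.908957
  t = 1.0000: CF_t = 1.950000, DF = 0.958348, PV = 1.868779
  t = 1.5000: CF_t = 1.950000, DF = 0.938177, PV = 1.829446
  t = 2.0000: CF_t = 1.950000, DF = 0.918431, PV = 1.790940
  t = 2.5000: CF_t = 1.950000, DF = 0.899100, PV = 1.753246
  t = 3.0000: CF_t = 1.950000, DF = 0.880177, PV = 1.716344
  t = 3.5000: CF_t = 1.950000, DF = 0.861651, PV = 1.680219
  t = 4.0000: CF_t = 1.950000, DF = 0.843515, PV = 1.644855
  t = 4.5000: CF_t = 1.950000, DF = 0.825762, PV = 1.610235
  t = 5.0000: CF_t = 101.950000, DF = 0.808381, PV = 82.414480
Price P = sum_t PV_t = 98.217501
Convexity numerator sum_t t*(t + 1/m) * CF_t / (1+y/m)^(m*t + 2):
  t = 0.5000: term = 0.914723
  t = 1.0000: term = 2.686411
  t = 1.5000: term = 5.259737
  t = 2.0000: term = 8.581721
  t = 2.5000: term = 12.601646
  t = 3.0000: term = 17.270978
  t = 3.5000: term = 22.543291
  t = 4.0000: term = 28.374186
  t = 4.5000: term = 34.721226
  t = 5.0000: term = 2171.998257
Convexity = (1/P) * sum = 2304.952174 / 98.217501 = 23.467836


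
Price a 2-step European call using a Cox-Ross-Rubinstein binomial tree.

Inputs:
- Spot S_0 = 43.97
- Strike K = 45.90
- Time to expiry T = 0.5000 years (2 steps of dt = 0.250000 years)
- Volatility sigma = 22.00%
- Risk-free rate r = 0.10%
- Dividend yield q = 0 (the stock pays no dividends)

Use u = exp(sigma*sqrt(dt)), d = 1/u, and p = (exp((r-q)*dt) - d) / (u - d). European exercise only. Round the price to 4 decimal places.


dt = T/N = 0.250000
u = exp(sigma*sqrt(dt)) = 1.116278; d = 1/u = 0.895834
p = (exp((r-q)*dt) - d) / (u - d) = 0.473662
Discount per step: exp(-r*dt) = 0.999750
Stock lattice S(k, i) with i counting down-moves:
  k=0: S(0,0) = 43.9700
  k=1: S(1,0) = 49.0827; S(1,1) = 39.3898
  k=2: S(2,0) = 54.7900; S(2,1) = 43.9700; S(2,2) = 35.2868
Terminal payoffs V(N, i) = max(S_T - K, 0):
  V(2,0) = 8.889994; V(2,1) = 0.000000; V(2,2) = 0.000000
Backward induction: V(k, i) = exp(-r*dt) * [p * V(k+1, i) + (1-p) * V(k+1, i+1)].
  V(1,0) = exp(-r*dt) * [p*8.889994 + (1-p)*0.000000] = 4.209799
  V(1,1) = exp(-r*dt) * [p*0.000000 + (1-p)*0.000000] = 0.000000
  V(0,0) = exp(-r*dt) * [p*4.209799 + (1-p)*0.000000] = 1.993523

Answer: Price = V(0,0) = 1.9935


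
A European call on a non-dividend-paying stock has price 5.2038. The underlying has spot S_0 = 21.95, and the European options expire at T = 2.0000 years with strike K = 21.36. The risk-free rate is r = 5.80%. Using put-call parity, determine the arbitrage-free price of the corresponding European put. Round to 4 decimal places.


Answer: Put price = 2.2744

Derivation:
Put-call parity: C - P = S_0 * exp(-qT) - K * exp(-rT).
S_0 * exp(-qT) = 21.9500 * 1.00000000 = 21.95000000
K * exp(-rT) = 21.3600 * 0.89047522 = 19.02055077
P = C - S*exp(-qT) + K*exp(-rT)
P = 5.2038 - 21.95000000 + 19.02055077 = 2.2744


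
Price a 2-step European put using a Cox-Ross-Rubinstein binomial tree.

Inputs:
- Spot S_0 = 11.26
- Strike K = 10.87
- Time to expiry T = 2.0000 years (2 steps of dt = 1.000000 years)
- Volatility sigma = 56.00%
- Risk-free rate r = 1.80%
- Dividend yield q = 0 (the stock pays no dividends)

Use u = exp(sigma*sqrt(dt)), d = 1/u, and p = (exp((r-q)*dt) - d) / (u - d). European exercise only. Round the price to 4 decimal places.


Answer: Price = V(0,0) = 2.6774

Derivation:
dt = T/N = 1.000000
u = exp(sigma*sqrt(dt)) = 1.750673; d = 1/u = 0.571209
p = (exp((r-q)*dt) - d) / (u - d) = 0.378947
Discount per step: exp(-r*dt) = 0.982161
Stock lattice S(k, i) with i counting down-moves:
  k=0: S(0,0) = 11.2600
  k=1: S(1,0) = 19.7126; S(1,1) = 6.4318
  k=2: S(2,0) = 34.5103; S(2,1) = 11.2600; S(2,2) = 3.6739
Terminal payoffs V(N, i) = max(K - S_T, 0):
  V(2,0) = 0.000000; V(2,1) = 0.000000; V(2,2) = 7.196090
Backward induction: V(k, i) = exp(-r*dt) * [p * V(k+1, i) + (1-p) * V(k+1, i+1)].
  V(1,0) = exp(-r*dt) * [p*0.000000 + (1-p)*0.000000] = 0.000000
  V(1,1) = exp(-r*dt) * [p*0.000000 + (1-p)*7.196090] = 4.389429
  V(0,0) = exp(-r*dt) * [p*0.000000 + (1-p)*4.389429] = 2.677439
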